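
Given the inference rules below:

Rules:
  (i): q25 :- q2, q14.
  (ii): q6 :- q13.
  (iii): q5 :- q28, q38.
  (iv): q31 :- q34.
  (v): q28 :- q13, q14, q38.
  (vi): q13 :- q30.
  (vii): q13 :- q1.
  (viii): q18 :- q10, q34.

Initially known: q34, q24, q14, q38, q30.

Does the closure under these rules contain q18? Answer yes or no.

no

Round 1: (iv) [q31 :- q34.]; (vi) [q13 :- q30.]. New: q31, q13.
Round 2: (ii) [q6 :- q13.]; (v) [q28 :- q13, q14, q38.]. New: q6, q28.
Round 3: (iii) [q5 :- q28, q38.]. New: q5.
Fixed point reached. q18 is concluded only by (viii); (viii) needs q10 (never derived).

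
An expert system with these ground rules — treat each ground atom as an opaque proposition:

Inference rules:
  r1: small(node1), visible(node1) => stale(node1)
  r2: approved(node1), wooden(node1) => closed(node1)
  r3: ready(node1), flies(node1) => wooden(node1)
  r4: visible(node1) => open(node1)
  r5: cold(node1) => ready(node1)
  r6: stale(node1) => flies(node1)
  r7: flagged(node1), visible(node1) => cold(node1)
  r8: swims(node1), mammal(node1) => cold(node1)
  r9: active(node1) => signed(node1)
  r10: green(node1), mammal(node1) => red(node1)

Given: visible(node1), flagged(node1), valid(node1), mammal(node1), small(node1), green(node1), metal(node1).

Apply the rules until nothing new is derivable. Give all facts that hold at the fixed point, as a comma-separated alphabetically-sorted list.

Round 1: r1 [small(node1), visible(node1) => stale(node1)]; r4 [visible(node1) => open(node1)]; r7 [flagged(node1), visible(node1) => cold(node1)]; r10 [green(node1), mammal(node1) => red(node1)]. Adds stale(node1), open(node1), cold(node1), red(node1).
Round 2: r5 [cold(node1) => ready(node1)]; r6 [stale(node1) => flies(node1)]. Adds ready(node1), flies(node1).
Round 3: r3 [ready(node1), flies(node1) => wooden(node1)]. Adds wooden(node1).

cold(node1), flagged(node1), flies(node1), green(node1), mammal(node1), metal(node1), open(node1), ready(node1), red(node1), small(node1), stale(node1), valid(node1), visible(node1), wooden(node1)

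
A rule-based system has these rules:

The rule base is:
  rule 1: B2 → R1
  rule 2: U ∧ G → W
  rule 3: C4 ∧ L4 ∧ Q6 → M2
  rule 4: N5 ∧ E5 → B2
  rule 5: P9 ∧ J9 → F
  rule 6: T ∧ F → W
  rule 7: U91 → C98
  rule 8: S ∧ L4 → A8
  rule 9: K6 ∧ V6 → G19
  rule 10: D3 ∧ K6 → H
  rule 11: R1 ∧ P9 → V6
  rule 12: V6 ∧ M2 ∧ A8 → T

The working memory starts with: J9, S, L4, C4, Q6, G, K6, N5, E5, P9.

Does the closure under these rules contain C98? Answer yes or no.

Round 1 fires rule 3, rule 4, rule 5, rule 8, giving M2, B2, F, A8.
Round 2 fires rule 1, giving R1.
Round 3 fires rule 11, giving V6.
Round 4 fires rule 9, rule 12, giving G19, T.
Round 5 fires rule 6, giving W.
Fixed point reached. C98 is concluded only by rule 7; rule 7 needs U91 (never derived).

no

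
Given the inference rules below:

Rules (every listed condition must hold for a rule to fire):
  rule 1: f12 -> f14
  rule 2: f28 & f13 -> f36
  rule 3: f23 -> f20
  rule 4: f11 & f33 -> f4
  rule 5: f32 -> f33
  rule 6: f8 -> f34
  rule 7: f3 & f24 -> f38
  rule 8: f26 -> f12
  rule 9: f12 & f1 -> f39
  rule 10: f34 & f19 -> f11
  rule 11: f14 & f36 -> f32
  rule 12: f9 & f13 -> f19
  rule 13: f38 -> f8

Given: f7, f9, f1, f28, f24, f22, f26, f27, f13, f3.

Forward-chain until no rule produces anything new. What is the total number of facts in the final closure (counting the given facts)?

22

Round 1: rule 2 [f28 & f13 -> f36]; rule 7 [f3 & f24 -> f38]; rule 8 [f26 -> f12]; rule 12 [f9 & f13 -> f19]. New: f36, f38, f12, f19.
Round 2: rule 1 [f12 -> f14]; rule 9 [f12 & f1 -> f39]; rule 13 [f38 -> f8]. New: f14, f39, f8.
Round 3: rule 6 [f8 -> f34]; rule 11 [f14 & f36 -> f32]. New: f34, f32.
Round 4: rule 5 [f32 -> f33]; rule 10 [f34 & f19 -> f11]. New: f33, f11.
Round 5: rule 4 [f11 & f33 -> f4]. New: f4.
Closure: {f1, f11, f12, f13, f14, f19, f22, f24, f26, f27, f28, f3, f32, f33, f34, f36, f38, f39, f4, f7, f8, f9} — 22 facts.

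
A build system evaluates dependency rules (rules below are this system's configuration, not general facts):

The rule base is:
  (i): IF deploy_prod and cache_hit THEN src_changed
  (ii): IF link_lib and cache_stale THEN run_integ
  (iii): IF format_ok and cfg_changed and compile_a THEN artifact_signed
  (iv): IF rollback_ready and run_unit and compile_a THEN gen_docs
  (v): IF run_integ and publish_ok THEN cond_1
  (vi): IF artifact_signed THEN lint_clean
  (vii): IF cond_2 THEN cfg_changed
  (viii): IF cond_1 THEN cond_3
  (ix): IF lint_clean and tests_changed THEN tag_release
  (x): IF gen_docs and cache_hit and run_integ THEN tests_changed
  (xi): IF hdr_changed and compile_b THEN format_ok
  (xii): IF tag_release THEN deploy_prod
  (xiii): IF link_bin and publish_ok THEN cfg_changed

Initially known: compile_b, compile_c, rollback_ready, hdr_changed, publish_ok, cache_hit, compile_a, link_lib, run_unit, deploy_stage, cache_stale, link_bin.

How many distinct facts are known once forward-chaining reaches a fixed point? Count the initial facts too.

24

Round 1 fires (ii), (iv), (xi), (xiii), giving run_integ, gen_docs, format_ok, cfg_changed.
Round 2 fires (iii), (v), (x), giving artifact_signed, cond_1, tests_changed.
Round 3 fires (vi), (viii), giving lint_clean, cond_3.
Round 4 fires (ix), giving tag_release.
Round 5 fires (xii), giving deploy_prod.
Round 6 fires (i), giving src_changed.
Closure: {artifact_signed, cache_hit, cache_stale, cfg_changed, compile_a, compile_b, compile_c, cond_1, cond_3, deploy_prod, deploy_stage, format_ok, gen_docs, hdr_changed, link_bin, link_lib, lint_clean, publish_ok, rollback_ready, run_integ, run_unit, src_changed, tag_release, tests_changed} — 24 facts.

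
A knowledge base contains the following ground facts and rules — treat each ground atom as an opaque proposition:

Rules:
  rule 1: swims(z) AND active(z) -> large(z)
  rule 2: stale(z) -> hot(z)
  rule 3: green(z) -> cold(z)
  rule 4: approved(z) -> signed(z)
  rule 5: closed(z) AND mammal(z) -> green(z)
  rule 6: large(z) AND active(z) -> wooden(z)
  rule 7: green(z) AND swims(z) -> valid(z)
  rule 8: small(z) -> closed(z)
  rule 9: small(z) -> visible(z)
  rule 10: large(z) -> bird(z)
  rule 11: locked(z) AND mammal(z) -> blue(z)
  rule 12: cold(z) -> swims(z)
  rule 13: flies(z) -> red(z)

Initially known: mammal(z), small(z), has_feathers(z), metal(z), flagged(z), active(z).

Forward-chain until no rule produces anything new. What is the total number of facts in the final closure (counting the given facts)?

[1] rule 8 [small(z) -> closed(z)]; rule 9 [small(z) -> visible(z)]. ⇒ new: closed(z), visible(z).
[2] rule 5 [closed(z) AND mammal(z) -> green(z)]. ⇒ new: green(z).
[3] rule 3 [green(z) -> cold(z)]. ⇒ new: cold(z).
[4] rule 12 [cold(z) -> swims(z)]. ⇒ new: swims(z).
[5] rule 1 [swims(z) AND active(z) -> large(z)]; rule 7 [green(z) AND swims(z) -> valid(z)]. ⇒ new: large(z), valid(z).
[6] rule 6 [large(z) AND active(z) -> wooden(z)]; rule 10 [large(z) -> bird(z)]. ⇒ new: wooden(z), bird(z).
Closure: {active(z), bird(z), closed(z), cold(z), flagged(z), green(z), has_feathers(z), large(z), mammal(z), metal(z), small(z), swims(z), valid(z), visible(z), wooden(z)} — 15 facts.

15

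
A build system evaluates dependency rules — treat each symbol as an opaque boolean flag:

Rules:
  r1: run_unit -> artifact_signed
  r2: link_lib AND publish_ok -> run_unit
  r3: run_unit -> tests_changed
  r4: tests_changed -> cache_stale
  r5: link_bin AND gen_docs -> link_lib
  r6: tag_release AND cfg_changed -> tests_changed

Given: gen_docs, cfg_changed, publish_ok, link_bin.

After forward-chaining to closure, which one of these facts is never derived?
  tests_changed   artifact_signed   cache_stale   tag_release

tag_release

Round 1: r5 [link_bin AND gen_docs -> link_lib]. Adds link_lib.
Round 2: r2 [link_lib AND publish_ok -> run_unit]. Adds run_unit.
Round 3: r1 [run_unit -> artifact_signed]; r3 [run_unit -> tests_changed]. Adds artifact_signed, tests_changed.
Round 4: r4 [tests_changed -> cache_stale]. Adds cache_stale.
Derived: tests_changed (round 3), artifact_signed (round 3), cache_stale (round 4). tag_release never appears in any round.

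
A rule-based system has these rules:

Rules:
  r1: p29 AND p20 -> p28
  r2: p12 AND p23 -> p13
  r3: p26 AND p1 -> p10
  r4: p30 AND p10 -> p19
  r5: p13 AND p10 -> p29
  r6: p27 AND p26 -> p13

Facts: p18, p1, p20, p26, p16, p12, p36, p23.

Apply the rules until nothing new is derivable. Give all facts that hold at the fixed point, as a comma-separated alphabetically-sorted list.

Round 1 — r2, r3, derive p13, p10.
Round 2 — r5, derive p29.
Round 3 — r1, derive p28.

p1, p10, p12, p13, p16, p18, p20, p23, p26, p28, p29, p36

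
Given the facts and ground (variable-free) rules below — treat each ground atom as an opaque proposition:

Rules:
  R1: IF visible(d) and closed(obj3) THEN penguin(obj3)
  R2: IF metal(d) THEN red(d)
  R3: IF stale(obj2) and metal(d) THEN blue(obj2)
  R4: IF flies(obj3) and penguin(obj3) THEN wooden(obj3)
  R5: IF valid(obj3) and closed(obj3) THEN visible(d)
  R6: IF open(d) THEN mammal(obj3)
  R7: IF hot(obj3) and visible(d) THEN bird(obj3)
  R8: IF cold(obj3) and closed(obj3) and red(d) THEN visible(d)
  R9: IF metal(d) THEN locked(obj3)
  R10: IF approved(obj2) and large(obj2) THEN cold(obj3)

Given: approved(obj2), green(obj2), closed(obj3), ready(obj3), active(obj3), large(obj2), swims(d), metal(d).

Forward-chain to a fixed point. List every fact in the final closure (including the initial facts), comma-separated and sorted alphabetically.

Round 1 fires R2, R9, R10, giving red(d), locked(obj3), cold(obj3).
Round 2 fires R8, giving visible(d).
Round 3 fires R1, giving penguin(obj3).

active(obj3), approved(obj2), closed(obj3), cold(obj3), green(obj2), large(obj2), locked(obj3), metal(d), penguin(obj3), ready(obj3), red(d), swims(d), visible(d)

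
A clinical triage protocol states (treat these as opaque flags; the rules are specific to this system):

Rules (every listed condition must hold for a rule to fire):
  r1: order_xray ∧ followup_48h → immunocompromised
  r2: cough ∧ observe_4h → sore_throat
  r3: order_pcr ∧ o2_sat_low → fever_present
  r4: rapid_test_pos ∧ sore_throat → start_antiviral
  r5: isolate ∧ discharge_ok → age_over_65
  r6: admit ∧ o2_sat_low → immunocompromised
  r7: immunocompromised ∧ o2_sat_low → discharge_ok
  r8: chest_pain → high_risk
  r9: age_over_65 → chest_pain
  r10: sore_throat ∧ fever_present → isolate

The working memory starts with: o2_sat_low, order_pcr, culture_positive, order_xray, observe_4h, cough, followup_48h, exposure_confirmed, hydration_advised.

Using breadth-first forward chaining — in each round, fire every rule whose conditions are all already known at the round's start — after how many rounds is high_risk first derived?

5

Round 1: r1 [order_xray ∧ followup_48h → immunocompromised]; r2 [cough ∧ observe_4h → sore_throat]; r3 [order_pcr ∧ o2_sat_low → fever_present]. New: immunocompromised, sore_throat, fever_present.
Round 2: r7 [immunocompromised ∧ o2_sat_low → discharge_ok]; r10 [sore_throat ∧ fever_present → isolate]. New: discharge_ok, isolate.
Round 3: r5 [isolate ∧ discharge_ok → age_over_65]. New: age_over_65.
Round 4: r9 [age_over_65 → chest_pain]. New: chest_pain.
Round 5: r8 [chest_pain → high_risk]. New: high_risk.
high_risk first appears in round 5.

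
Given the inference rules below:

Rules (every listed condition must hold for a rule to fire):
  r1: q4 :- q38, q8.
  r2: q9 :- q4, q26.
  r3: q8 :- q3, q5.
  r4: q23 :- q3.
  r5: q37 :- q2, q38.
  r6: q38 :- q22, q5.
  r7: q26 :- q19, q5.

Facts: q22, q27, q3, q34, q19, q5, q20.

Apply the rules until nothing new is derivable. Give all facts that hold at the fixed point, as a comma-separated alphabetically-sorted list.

[1] r3 [q8 :- q3, q5.]; r4 [q23 :- q3.]; r6 [q38 :- q22, q5.]; r7 [q26 :- q19, q5.]. ⇒ new: q8, q23, q38, q26.
[2] r1 [q4 :- q38, q8.]. ⇒ new: q4.
[3] r2 [q9 :- q4, q26.]. ⇒ new: q9.

q19, q20, q22, q23, q26, q27, q3, q34, q38, q4, q5, q8, q9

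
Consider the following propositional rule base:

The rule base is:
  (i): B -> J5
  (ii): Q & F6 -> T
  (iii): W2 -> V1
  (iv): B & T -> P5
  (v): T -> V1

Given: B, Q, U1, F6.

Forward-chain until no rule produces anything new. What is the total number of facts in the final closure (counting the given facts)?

8

[1] (i) [B -> J5]; (ii) [Q & F6 -> T]. ⇒ new: J5, T.
[2] (iv) [B & T -> P5]; (v) [T -> V1]. ⇒ new: P5, V1.
Closure: {B, F6, J5, P5, Q, T, U1, V1} — 8 facts.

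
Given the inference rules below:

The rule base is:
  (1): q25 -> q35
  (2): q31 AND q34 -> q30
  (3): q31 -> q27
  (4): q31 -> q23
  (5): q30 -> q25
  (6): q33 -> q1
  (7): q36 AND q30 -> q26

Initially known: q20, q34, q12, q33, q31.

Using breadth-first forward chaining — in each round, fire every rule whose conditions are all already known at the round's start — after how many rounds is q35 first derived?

3

Round 1 fires (2), (3), (4), (6), giving q30, q27, q23, q1.
Round 2 fires (5), giving q25.
Round 3 fires (1), giving q35.
q35 first appears in round 3.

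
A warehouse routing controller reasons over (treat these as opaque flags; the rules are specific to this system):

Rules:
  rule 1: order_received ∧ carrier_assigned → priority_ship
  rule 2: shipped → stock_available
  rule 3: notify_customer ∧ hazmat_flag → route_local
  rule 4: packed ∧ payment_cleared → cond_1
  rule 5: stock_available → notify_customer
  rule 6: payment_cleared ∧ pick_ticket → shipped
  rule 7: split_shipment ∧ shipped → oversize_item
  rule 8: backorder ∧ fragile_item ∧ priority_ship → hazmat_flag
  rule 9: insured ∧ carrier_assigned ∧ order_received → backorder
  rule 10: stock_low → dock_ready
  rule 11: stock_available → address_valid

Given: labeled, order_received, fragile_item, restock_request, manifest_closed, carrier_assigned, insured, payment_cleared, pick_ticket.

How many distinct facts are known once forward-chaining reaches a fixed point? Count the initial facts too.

[1] rule 1 [order_received ∧ carrier_assigned → priority_ship]; rule 6 [payment_cleared ∧ pick_ticket → shipped]; rule 9 [insured ∧ carrier_assigned ∧ order_received → backorder]. ⇒ new: priority_ship, shipped, backorder.
[2] rule 2 [shipped → stock_available]; rule 8 [backorder ∧ fragile_item ∧ priority_ship → hazmat_flag]. ⇒ new: stock_available, hazmat_flag.
[3] rule 5 [stock_available → notify_customer]; rule 11 [stock_available → address_valid]. ⇒ new: notify_customer, address_valid.
[4] rule 3 [notify_customer ∧ hazmat_flag → route_local]. ⇒ new: route_local.
Closure: {address_valid, backorder, carrier_assigned, fragile_item, hazmat_flag, insured, labeled, manifest_closed, notify_customer, order_received, payment_cleared, pick_ticket, priority_ship, restock_request, route_local, shipped, stock_available} — 17 facts.

17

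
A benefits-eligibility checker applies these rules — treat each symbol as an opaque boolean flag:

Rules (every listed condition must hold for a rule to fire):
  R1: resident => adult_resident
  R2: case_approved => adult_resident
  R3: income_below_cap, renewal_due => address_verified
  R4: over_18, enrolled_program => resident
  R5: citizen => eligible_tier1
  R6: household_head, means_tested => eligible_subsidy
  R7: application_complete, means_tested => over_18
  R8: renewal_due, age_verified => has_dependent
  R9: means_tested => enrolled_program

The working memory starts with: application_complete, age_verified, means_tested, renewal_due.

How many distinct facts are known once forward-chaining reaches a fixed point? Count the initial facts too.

[1] R7 [application_complete, means_tested => over_18]; R8 [renewal_due, age_verified => has_dependent]; R9 [means_tested => enrolled_program]. ⇒ new: over_18, has_dependent, enrolled_program.
[2] R4 [over_18, enrolled_program => resident]. ⇒ new: resident.
[3] R1 [resident => adult_resident]. ⇒ new: adult_resident.
Closure: {adult_resident, age_verified, application_complete, enrolled_program, has_dependent, means_tested, over_18, renewal_due, resident} — 9 facts.

9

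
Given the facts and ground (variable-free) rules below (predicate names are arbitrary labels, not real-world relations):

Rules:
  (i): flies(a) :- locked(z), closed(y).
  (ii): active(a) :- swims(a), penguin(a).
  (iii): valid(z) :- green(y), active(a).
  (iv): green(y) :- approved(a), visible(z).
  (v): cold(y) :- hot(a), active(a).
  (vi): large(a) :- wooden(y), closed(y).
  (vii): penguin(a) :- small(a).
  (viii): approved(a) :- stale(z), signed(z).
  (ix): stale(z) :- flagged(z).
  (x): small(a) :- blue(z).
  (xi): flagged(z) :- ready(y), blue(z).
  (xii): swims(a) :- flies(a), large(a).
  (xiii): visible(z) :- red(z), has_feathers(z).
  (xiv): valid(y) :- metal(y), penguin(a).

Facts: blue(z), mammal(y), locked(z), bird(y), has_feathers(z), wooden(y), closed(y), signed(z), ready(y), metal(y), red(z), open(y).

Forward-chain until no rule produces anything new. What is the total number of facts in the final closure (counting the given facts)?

25

Round 1: (i) [flies(a) :- locked(z), closed(y).]; (vi) [large(a) :- wooden(y), closed(y).]; (x) [small(a) :- blue(z).]; (xi) [flagged(z) :- ready(y), blue(z).]; (xiii) [visible(z) :- red(z), has_feathers(z).]. New: flies(a), large(a), small(a), flagged(z), visible(z).
Round 2: (vii) [penguin(a) :- small(a).]; (ix) [stale(z) :- flagged(z).]; (xii) [swims(a) :- flies(a), large(a).]. New: penguin(a), stale(z), swims(a).
Round 3: (ii) [active(a) :- swims(a), penguin(a).]; (viii) [approved(a) :- stale(z), signed(z).]; (xiv) [valid(y) :- metal(y), penguin(a).]. New: active(a), approved(a), valid(y).
Round 4: (iv) [green(y) :- approved(a), visible(z).]. New: green(y).
Round 5: (iii) [valid(z) :- green(y), active(a).]. New: valid(z).
Closure: {active(a), approved(a), bird(y), blue(z), closed(y), flagged(z), flies(a), green(y), has_feathers(z), large(a), locked(z), mammal(y), metal(y), open(y), penguin(a), ready(y), red(z), signed(z), small(a), stale(z), swims(a), valid(y), valid(z), visible(z), wooden(y)} — 25 facts.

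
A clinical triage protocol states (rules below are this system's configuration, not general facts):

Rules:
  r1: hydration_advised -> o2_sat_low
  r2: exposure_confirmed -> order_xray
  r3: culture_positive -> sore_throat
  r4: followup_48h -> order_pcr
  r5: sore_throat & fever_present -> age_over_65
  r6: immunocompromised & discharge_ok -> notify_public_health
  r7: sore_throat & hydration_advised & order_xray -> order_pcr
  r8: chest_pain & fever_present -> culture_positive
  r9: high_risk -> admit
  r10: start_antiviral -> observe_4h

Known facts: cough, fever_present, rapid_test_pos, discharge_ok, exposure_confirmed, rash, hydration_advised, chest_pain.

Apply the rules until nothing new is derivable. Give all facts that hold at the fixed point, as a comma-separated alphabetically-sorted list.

[1] r1 [hydration_advised -> o2_sat_low]; r2 [exposure_confirmed -> order_xray]; r8 [chest_pain & fever_present -> culture_positive]. ⇒ new: o2_sat_low, order_xray, culture_positive.
[2] r3 [culture_positive -> sore_throat]. ⇒ new: sore_throat.
[3] r5 [sore_throat & fever_present -> age_over_65]; r7 [sore_throat & hydration_advised & order_xray -> order_pcr]. ⇒ new: age_over_65, order_pcr.

age_over_65, chest_pain, cough, culture_positive, discharge_ok, exposure_confirmed, fever_present, hydration_advised, o2_sat_low, order_pcr, order_xray, rapid_test_pos, rash, sore_throat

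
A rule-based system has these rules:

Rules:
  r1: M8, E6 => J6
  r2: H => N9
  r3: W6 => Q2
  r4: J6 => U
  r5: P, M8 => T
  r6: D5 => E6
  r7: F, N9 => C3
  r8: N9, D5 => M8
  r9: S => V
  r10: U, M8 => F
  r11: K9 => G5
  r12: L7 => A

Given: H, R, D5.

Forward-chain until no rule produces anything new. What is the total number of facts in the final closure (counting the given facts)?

10

[1] r2 [H => N9]; r6 [D5 => E6]. ⇒ new: N9, E6.
[2] r8 [N9, D5 => M8]. ⇒ new: M8.
[3] r1 [M8, E6 => J6]. ⇒ new: J6.
[4] r4 [J6 => U]. ⇒ new: U.
[5] r10 [U, M8 => F]. ⇒ new: F.
[6] r7 [F, N9 => C3]. ⇒ new: C3.
Closure: {C3, D5, E6, F, H, J6, M8, N9, R, U} — 10 facts.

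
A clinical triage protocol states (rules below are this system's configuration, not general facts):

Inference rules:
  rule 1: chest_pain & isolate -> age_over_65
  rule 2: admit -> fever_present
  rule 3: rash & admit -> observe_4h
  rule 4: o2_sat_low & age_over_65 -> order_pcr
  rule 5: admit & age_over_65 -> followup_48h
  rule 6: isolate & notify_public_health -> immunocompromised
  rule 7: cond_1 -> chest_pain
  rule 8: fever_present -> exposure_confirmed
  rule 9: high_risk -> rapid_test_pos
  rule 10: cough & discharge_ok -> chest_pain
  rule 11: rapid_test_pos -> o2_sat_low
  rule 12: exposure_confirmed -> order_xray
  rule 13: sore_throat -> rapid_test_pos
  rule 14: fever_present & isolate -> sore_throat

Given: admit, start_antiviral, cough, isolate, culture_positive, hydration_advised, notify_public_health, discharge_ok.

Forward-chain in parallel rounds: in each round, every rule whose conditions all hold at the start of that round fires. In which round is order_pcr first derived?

[1] rule 2 [admit -> fever_present]; rule 6 [isolate & notify_public_health -> immunocompromised]; rule 10 [cough & discharge_ok -> chest_pain]. ⇒ new: fever_present, immunocompromised, chest_pain.
[2] rule 1 [chest_pain & isolate -> age_over_65]; rule 8 [fever_present -> exposure_confirmed]; rule 14 [fever_present & isolate -> sore_throat]. ⇒ new: age_over_65, exposure_confirmed, sore_throat.
[3] rule 5 [admit & age_over_65 -> followup_48h]; rule 12 [exposure_confirmed -> order_xray]; rule 13 [sore_throat -> rapid_test_pos]. ⇒ new: followup_48h, order_xray, rapid_test_pos.
[4] rule 11 [rapid_test_pos -> o2_sat_low]. ⇒ new: o2_sat_low.
[5] rule 4 [o2_sat_low & age_over_65 -> order_pcr]. ⇒ new: order_pcr.
order_pcr first appears in round 5.

5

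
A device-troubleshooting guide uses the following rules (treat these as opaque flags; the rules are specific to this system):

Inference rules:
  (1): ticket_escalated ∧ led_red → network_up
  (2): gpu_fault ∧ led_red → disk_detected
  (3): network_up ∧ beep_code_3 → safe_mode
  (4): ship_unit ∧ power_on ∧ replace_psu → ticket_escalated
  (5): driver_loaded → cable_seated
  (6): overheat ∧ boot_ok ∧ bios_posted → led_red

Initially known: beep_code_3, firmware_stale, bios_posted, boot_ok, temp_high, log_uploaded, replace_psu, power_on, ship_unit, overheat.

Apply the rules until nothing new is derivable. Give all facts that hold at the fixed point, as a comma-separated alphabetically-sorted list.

Round 1 — (4), (6), derive ticket_escalated, led_red.
Round 2 — (1), derive network_up.
Round 3 — (3), derive safe_mode.

beep_code_3, bios_posted, boot_ok, firmware_stale, led_red, log_uploaded, network_up, overheat, power_on, replace_psu, safe_mode, ship_unit, temp_high, ticket_escalated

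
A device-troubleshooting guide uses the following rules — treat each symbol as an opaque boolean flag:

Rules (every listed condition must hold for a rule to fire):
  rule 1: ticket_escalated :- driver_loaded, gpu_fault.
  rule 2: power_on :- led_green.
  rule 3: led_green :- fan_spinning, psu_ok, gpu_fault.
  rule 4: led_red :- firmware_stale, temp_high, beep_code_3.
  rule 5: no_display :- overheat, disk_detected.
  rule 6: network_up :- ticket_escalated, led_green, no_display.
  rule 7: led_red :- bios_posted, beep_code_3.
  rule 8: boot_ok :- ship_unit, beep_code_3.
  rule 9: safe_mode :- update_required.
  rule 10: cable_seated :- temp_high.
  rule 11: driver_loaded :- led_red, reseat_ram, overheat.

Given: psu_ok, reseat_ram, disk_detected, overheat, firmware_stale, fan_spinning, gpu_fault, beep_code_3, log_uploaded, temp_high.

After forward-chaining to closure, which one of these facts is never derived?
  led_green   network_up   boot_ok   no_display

Round 1 fires rule 3, rule 4, rule 5, rule 10, giving led_green, led_red, no_display, cable_seated.
Round 2 fires rule 2, rule 11, giving power_on, driver_loaded.
Round 3 fires rule 1, giving ticket_escalated.
Round 4 fires rule 6, giving network_up.
Derived: no_display (round 1), network_up (round 4), led_green (round 1). boot_ok never appears in any round.

boot_ok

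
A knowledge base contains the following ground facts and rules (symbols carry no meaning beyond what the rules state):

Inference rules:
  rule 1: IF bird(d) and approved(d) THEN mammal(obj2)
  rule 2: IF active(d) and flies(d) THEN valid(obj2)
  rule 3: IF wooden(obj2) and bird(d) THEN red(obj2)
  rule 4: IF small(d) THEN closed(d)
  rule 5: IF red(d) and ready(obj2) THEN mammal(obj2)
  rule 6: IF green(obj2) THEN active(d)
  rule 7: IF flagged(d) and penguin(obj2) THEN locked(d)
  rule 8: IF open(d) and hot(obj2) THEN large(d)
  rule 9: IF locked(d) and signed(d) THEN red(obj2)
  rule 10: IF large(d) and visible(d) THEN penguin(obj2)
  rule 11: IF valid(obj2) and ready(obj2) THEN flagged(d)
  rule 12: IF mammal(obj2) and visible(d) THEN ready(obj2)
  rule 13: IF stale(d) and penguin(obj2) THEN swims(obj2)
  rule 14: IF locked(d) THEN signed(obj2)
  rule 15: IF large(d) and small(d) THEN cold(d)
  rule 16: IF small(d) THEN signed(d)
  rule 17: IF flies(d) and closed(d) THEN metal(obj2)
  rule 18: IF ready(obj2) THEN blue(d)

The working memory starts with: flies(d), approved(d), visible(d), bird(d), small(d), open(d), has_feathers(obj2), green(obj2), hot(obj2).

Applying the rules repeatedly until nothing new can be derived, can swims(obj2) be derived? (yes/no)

[1] rule 1 [IF bird(d) and approved(d) THEN mammal(obj2)]; rule 4 [IF small(d) THEN closed(d)]; rule 6 [IF green(obj2) THEN active(d)]; rule 8 [IF open(d) and hot(obj2) THEN large(d)]; rule 16 [IF small(d) THEN signed(d)]. ⇒ new: mammal(obj2), closed(d), active(d), large(d), signed(d).
[2] rule 2 [IF active(d) and flies(d) THEN valid(obj2)]; rule 10 [IF large(d) and visible(d) THEN penguin(obj2)]; rule 12 [IF mammal(obj2) and visible(d) THEN ready(obj2)]; rule 15 [IF large(d) and small(d) THEN cold(d)]; rule 17 [IF flies(d) and closed(d) THEN metal(obj2)]. ⇒ new: valid(obj2), penguin(obj2), ready(obj2), cold(d), metal(obj2).
[3] rule 11 [IF valid(obj2) and ready(obj2) THEN flagged(d)]; rule 18 [IF ready(obj2) THEN blue(d)]. ⇒ new: flagged(d), blue(d).
[4] rule 7 [IF flagged(d) and penguin(obj2) THEN locked(d)]. ⇒ new: locked(d).
[5] rule 9 [IF locked(d) and signed(d) THEN red(obj2)]; rule 14 [IF locked(d) THEN signed(obj2)]. ⇒ new: red(obj2), signed(obj2).
Fixed point reached. swims(obj2) is concluded only by rule 13; rule 13 needs stale(d) (never derived).

no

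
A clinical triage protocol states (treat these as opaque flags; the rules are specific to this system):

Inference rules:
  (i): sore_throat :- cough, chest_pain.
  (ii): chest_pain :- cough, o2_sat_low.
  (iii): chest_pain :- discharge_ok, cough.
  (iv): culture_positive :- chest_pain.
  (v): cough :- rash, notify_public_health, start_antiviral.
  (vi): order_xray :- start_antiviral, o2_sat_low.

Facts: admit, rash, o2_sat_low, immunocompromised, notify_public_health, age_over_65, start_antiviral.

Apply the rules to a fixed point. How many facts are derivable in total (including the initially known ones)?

12

Round 1: (v) [cough :- rash, notify_public_health, start_antiviral.]; (vi) [order_xray :- start_antiviral, o2_sat_low.]. New: cough, order_xray.
Round 2: (ii) [chest_pain :- cough, o2_sat_low.]. New: chest_pain.
Round 3: (i) [sore_throat :- cough, chest_pain.]; (iv) [culture_positive :- chest_pain.]. New: sore_throat, culture_positive.
Closure: {admit, age_over_65, chest_pain, cough, culture_positive, immunocompromised, notify_public_health, o2_sat_low, order_xray, rash, sore_throat, start_antiviral} — 12 facts.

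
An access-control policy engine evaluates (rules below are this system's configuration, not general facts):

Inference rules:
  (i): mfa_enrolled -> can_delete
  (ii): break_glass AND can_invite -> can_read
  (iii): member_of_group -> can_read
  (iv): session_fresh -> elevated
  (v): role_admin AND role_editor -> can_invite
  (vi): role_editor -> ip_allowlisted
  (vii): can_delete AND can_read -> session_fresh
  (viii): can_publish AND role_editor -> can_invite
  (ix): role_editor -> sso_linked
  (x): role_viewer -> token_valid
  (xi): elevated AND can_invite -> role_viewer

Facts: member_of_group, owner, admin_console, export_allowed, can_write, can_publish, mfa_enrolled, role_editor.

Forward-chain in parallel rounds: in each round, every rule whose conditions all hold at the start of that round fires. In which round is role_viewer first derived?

4

[1] (i) [mfa_enrolled -> can_delete]; (iii) [member_of_group -> can_read]; (vi) [role_editor -> ip_allowlisted]; (viii) [can_publish AND role_editor -> can_invite]; (ix) [role_editor -> sso_linked]. ⇒ new: can_delete, can_read, ip_allowlisted, can_invite, sso_linked.
[2] (vii) [can_delete AND can_read -> session_fresh]. ⇒ new: session_fresh.
[3] (iv) [session_fresh -> elevated]. ⇒ new: elevated.
[4] (xi) [elevated AND can_invite -> role_viewer]. ⇒ new: role_viewer.
role_viewer first appears in round 4.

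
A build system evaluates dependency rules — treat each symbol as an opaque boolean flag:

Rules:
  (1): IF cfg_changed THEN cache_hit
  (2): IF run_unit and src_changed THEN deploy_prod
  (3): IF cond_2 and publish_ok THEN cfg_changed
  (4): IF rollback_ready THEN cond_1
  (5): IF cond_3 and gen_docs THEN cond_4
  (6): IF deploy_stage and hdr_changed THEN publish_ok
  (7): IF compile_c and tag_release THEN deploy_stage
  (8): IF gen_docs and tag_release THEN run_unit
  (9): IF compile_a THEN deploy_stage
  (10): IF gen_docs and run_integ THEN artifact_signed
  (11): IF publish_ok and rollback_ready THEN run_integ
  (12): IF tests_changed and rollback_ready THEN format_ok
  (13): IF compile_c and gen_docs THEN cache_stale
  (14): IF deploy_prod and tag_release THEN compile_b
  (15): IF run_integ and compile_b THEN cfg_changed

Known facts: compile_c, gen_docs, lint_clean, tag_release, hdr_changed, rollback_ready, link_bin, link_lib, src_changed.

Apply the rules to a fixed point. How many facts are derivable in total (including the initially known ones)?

20

Round 1 fires (4), (7), (8), (13), giving cond_1, deploy_stage, run_unit, cache_stale.
Round 2 fires (2), (6), giving deploy_prod, publish_ok.
Round 3 fires (11), (14), giving run_integ, compile_b.
Round 4 fires (10), (15), giving artifact_signed, cfg_changed.
Round 5 fires (1), giving cache_hit.
Closure: {artifact_signed, cache_hit, cache_stale, cfg_changed, compile_b, compile_c, cond_1, deploy_prod, deploy_stage, gen_docs, hdr_changed, link_bin, link_lib, lint_clean, publish_ok, rollback_ready, run_integ, run_unit, src_changed, tag_release} — 20 facts.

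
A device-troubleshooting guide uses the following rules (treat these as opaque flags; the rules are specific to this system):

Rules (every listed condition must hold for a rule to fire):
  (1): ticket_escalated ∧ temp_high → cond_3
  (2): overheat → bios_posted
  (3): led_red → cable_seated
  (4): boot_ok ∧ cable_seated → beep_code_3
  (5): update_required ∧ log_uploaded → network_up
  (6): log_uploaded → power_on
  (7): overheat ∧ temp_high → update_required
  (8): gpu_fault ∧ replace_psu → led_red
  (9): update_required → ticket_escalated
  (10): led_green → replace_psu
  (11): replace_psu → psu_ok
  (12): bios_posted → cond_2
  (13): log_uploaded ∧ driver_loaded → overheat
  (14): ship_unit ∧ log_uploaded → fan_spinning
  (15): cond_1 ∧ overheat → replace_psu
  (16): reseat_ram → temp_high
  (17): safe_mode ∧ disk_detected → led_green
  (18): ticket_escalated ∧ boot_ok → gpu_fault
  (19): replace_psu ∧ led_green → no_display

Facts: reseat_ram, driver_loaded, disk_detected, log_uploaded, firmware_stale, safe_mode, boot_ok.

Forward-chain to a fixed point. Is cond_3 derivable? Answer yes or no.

Round 1 fires (6), (13), (16), (17), giving power_on, overheat, temp_high, led_green.
Round 2 fires (2), (7), (10), giving bios_posted, update_required, replace_psu.
Round 3 fires (5), (9), (11), (12), (19), giving network_up, ticket_escalated, psu_ok, cond_2, no_display.
Round 4 fires (1), (18), giving cond_3, gpu_fault.
Round 5 fires (8), giving led_red.
Round 6 fires (3), giving cable_seated.
Round 7 fires (4), giving beep_code_3.
cond_3 appears in round 4, so it is derivable.

yes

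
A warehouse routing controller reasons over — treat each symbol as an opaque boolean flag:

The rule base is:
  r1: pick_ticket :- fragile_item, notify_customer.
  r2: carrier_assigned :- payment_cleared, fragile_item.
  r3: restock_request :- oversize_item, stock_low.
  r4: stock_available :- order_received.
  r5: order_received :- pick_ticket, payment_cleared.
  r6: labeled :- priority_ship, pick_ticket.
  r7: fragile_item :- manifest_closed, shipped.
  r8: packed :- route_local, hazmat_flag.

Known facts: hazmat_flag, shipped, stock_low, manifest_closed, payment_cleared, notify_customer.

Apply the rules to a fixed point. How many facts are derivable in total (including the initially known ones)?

11

Round 1: r7 [fragile_item :- manifest_closed, shipped.]. Adds fragile_item.
Round 2: r1 [pick_ticket :- fragile_item, notify_customer.]; r2 [carrier_assigned :- payment_cleared, fragile_item.]. Adds pick_ticket, carrier_assigned.
Round 3: r5 [order_received :- pick_ticket, payment_cleared.]. Adds order_received.
Round 4: r4 [stock_available :- order_received.]. Adds stock_available.
Closure: {carrier_assigned, fragile_item, hazmat_flag, manifest_closed, notify_customer, order_received, payment_cleared, pick_ticket, shipped, stock_available, stock_low} — 11 facts.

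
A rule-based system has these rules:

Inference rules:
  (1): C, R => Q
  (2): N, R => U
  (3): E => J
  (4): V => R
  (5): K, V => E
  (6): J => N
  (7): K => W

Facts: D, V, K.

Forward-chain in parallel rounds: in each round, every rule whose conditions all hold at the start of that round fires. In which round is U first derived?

4

Round 1 fires (4), (5), (7), giving R, E, W.
Round 2 fires (3), giving J.
Round 3 fires (6), giving N.
Round 4 fires (2), giving U.
U first appears in round 4.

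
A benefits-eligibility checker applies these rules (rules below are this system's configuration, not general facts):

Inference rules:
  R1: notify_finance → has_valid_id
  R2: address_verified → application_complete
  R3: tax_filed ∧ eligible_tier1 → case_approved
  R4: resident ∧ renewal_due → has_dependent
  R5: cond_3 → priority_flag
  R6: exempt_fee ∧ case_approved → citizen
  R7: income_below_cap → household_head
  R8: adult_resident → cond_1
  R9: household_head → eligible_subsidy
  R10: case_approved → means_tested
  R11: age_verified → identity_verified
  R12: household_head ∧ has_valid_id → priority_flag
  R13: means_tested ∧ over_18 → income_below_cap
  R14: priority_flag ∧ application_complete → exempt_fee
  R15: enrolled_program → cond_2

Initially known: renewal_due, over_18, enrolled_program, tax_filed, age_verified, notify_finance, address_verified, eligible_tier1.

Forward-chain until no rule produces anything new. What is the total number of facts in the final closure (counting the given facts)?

20

Round 1: R1 [notify_finance → has_valid_id]; R2 [address_verified → application_complete]; R3 [tax_filed ∧ eligible_tier1 → case_approved]; R11 [age_verified → identity_verified]; R15 [enrolled_program → cond_2]. New: has_valid_id, application_complete, case_approved, identity_verified, cond_2.
Round 2: R10 [case_approved → means_tested]. New: means_tested.
Round 3: R13 [means_tested ∧ over_18 → income_below_cap]. New: income_below_cap.
Round 4: R7 [income_below_cap → household_head]. New: household_head.
Round 5: R9 [household_head → eligible_subsidy]; R12 [household_head ∧ has_valid_id → priority_flag]. New: eligible_subsidy, priority_flag.
Round 6: R14 [priority_flag ∧ application_complete → exempt_fee]. New: exempt_fee.
Round 7: R6 [exempt_fee ∧ case_approved → citizen]. New: citizen.
Closure: {address_verified, age_verified, application_complete, case_approved, citizen, cond_2, eligible_subsidy, eligible_tier1, enrolled_program, exempt_fee, has_valid_id, household_head, identity_verified, income_below_cap, means_tested, notify_finance, over_18, priority_flag, renewal_due, tax_filed} — 20 facts.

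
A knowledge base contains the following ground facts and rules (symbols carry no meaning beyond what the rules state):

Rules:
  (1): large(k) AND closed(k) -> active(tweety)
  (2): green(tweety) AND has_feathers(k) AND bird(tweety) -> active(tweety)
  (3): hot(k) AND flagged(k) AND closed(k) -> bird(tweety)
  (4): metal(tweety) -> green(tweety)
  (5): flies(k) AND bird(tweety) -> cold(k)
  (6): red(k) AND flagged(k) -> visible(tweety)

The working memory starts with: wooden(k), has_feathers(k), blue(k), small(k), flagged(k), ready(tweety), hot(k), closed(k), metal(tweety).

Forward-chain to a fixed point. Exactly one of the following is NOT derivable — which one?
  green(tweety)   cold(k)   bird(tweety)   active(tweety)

cold(k)

Round 1 fires (3), (4), giving bird(tweety), green(tweety).
Round 2 fires (2), giving active(tweety).
Derived: green(tweety) (round 1), active(tweety) (round 2), bird(tweety) (round 1). cold(k) never appears in any round.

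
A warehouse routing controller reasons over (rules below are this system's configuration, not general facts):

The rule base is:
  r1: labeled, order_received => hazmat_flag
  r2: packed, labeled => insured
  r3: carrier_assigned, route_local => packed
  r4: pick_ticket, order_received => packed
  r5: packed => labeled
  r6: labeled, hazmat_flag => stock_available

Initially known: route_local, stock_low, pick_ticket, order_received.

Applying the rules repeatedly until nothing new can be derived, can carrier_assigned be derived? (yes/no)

no

Round 1 fires r4, giving packed.
Round 2 fires r5, giving labeled.
Round 3 fires r1, r2, giving hazmat_flag, insured.
Round 4 fires r6, giving stock_available.
Fixed point reached. No rule has carrier_assigned as a consequent, and it is not given.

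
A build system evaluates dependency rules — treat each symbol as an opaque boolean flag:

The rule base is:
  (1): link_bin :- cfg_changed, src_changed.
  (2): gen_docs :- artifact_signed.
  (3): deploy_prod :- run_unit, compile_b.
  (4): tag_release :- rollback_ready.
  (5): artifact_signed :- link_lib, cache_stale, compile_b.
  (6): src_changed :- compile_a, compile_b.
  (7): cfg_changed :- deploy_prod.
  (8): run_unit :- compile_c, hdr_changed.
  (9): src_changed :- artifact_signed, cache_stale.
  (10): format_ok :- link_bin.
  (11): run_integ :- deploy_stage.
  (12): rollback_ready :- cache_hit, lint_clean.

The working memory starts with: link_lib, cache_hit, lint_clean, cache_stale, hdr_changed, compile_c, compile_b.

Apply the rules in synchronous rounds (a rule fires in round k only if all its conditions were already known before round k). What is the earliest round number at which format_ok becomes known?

Round 1: (5) [artifact_signed :- link_lib, cache_stale, compile_b.]; (8) [run_unit :- compile_c, hdr_changed.]; (12) [rollback_ready :- cache_hit, lint_clean.]. New: artifact_signed, run_unit, rollback_ready.
Round 2: (2) [gen_docs :- artifact_signed.]; (3) [deploy_prod :- run_unit, compile_b.]; (4) [tag_release :- rollback_ready.]; (9) [src_changed :- artifact_signed, cache_stale.]. New: gen_docs, deploy_prod, tag_release, src_changed.
Round 3: (7) [cfg_changed :- deploy_prod.]. New: cfg_changed.
Round 4: (1) [link_bin :- cfg_changed, src_changed.]. New: link_bin.
Round 5: (10) [format_ok :- link_bin.]. New: format_ok.
format_ok first appears in round 5.

5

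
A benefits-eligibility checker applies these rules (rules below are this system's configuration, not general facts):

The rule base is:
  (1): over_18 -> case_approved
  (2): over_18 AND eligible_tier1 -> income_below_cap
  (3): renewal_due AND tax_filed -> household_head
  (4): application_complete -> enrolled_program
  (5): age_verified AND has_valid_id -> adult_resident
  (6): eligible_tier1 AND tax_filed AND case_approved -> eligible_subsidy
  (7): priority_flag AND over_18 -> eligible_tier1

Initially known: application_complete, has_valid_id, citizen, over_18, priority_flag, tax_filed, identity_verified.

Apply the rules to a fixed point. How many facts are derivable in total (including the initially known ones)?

12

[1] (1) [over_18 -> case_approved]; (4) [application_complete -> enrolled_program]; (7) [priority_flag AND over_18 -> eligible_tier1]. ⇒ new: case_approved, enrolled_program, eligible_tier1.
[2] (2) [over_18 AND eligible_tier1 -> income_below_cap]; (6) [eligible_tier1 AND tax_filed AND case_approved -> eligible_subsidy]. ⇒ new: income_below_cap, eligible_subsidy.
Closure: {application_complete, case_approved, citizen, eligible_subsidy, eligible_tier1, enrolled_program, has_valid_id, identity_verified, income_below_cap, over_18, priority_flag, tax_filed} — 12 facts.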